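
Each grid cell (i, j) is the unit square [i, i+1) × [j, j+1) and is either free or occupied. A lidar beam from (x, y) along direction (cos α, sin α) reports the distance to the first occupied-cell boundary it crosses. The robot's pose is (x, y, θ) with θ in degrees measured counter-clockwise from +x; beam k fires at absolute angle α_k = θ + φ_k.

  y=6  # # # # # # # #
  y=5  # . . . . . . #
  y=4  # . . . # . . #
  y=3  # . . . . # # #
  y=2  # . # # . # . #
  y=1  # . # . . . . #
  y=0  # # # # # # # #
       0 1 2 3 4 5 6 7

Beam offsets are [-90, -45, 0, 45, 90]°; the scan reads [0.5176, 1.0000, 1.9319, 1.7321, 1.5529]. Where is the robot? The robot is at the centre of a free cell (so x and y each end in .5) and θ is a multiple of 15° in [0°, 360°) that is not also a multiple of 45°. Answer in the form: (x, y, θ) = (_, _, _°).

The pose lattice has 23·16 = 368 candidates. Test each by forward raycasting.
  (2.5, 4.5, 300°): beam 1 = 1.7321 ≠ 0.5176 ✗
  (3.5, 3.5, 300°): beam 1 = 1.0000 ≠ 0.5176 ✗
  (2.5, 3.5, 240°): beam 1 = 1.7321 ≠ 0.5176 ✗
  (1.5, 5.5, 210°): beam 1 = 0.5774 ≠ 0.5176 ✗
  (2.5, 4.5, 240°): beam 1 = 1.7321 ≠ 0.5176 ✗
  …
  (6.5, 5.5, 195°): r_1=0.5176, r_2=1.0000, r_3=1.9319, r_4=1.7321, r_5=1.5529 — all match ✓
Only this pose fits every beam.

(x, y, θ) = (6.5, 5.5, 195°)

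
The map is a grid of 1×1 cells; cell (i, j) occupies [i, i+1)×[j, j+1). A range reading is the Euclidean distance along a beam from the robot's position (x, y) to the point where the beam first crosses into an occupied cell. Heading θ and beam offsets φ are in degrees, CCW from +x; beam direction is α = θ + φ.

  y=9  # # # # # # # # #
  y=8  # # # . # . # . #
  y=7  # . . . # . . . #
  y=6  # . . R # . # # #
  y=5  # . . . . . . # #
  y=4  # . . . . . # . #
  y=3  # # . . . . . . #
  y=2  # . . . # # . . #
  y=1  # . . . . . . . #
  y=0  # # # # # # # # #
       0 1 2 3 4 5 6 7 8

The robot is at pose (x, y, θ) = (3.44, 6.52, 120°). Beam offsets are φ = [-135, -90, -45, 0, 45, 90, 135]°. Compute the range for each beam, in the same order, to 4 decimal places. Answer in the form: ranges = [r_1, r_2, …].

beam 1: φ=-135°, α=345°
  dir = (cos 345°, sin 345°) = (0.9659, -0.2588); from cell (3,6)
  next x-line at t=0.5798, next y-line at t=2.0091; Δt_x=1.0353, Δt_y=3.8637
    x: enter (4,6) at t=0.5798 ← occupied
  → r_1 = 0.5798
beam 2: φ=-90°, α=30°
  dir = (cos 30°, sin 30°) = (0.8660, 0.5000); from cell (3,6)
  next x-line at t=0.6466, next y-line at t=0.9600; Δt_x=1.1547, Δt_y=2.0000
    x: enter (4,6) at t=0.6466 ← occupied
  → r_2 = 0.6466
beam 3: φ=-45°, α=75°
  dir = (cos 75°, sin 75°) = (0.2588, 0.9659); from cell (3,6)
  next x-line at t=2.1637, next y-line at t=0.4969; Δt_x=3.8637, Δt_y=1.0353
    y: enter (3,7) at t=0.4969
    y: enter (3,8) at t=1.5322
    x: enter (4,8) at t=2.1637 ← occupied
  → r_3 = 2.1637
beam 4: φ=0°, α=120°
  dir = (cos 120°, sin 120°) = (-0.5000, 0.8660); from cell (3,6)
  next x-line at t=0.8800, next y-line at t=0.5543; Δt_x=2.0000, Δt_y=1.1547
    y: enter (3,7) at t=0.5543
    x: enter (2,7) at t=0.8800
    y: enter (2,8) at t=1.7090 ← occupied
  → r_4 = 1.7090
beam 5: φ=45°, α=165°
  dir = (cos 165°, sin 165°) = (-0.9659, 0.2588); from cell (3,6)
  next x-line at t=0.4555, next y-line at t=1.8546; Δt_x=1.0353, Δt_y=3.8637
    x: enter (2,6) at t=0.4555
    x: enter (1,6) at t=1.4908
    y: enter (1,7) at t=1.8546
    x: enter (0,7) at t=2.5261 ← occupied
  → r_5 = 2.5261
beam 6: φ=90°, α=210°
  dir = (cos 210°, sin 210°) = (-0.8660, -0.5000); from cell (3,6)
  next x-line at t=0.5081, next y-line at t=1.0400; Δt_x=1.1547, Δt_y=2.0000
    x: enter (2,6) at t=0.5081
    y: enter (2,5) at t=1.0400
    x: enter (1,5) at t=1.6628
    x: enter (0,5) at t=2.8175 ← occupied
  → r_6 = 2.8175
beam 7: φ=135°, α=255°
  dir = (cos 255°, sin 255°) = (-0.2588, -0.9659); from cell (3,6)
  next x-line at t=1.7000, next y-line at t=0.5383; Δt_x=3.8637, Δt_y=1.0353
    y: enter (3,5) at t=0.5383
    y: enter (3,4) at t=1.5736
    x: enter (2,4) at t=1.7000
    y: enter (2,3) at t=2.6089
    y: enter (2,2) at t=3.6442
    y: enter (2,1) at t=4.6794
    x: enter (1,1) at t=5.5637
    y: enter (1,0) at t=5.7147 ← occupied
  → r_7 = 5.7147

ranges = [0.5798, 0.6466, 2.1637, 1.7090, 2.5261, 2.8175, 5.7147]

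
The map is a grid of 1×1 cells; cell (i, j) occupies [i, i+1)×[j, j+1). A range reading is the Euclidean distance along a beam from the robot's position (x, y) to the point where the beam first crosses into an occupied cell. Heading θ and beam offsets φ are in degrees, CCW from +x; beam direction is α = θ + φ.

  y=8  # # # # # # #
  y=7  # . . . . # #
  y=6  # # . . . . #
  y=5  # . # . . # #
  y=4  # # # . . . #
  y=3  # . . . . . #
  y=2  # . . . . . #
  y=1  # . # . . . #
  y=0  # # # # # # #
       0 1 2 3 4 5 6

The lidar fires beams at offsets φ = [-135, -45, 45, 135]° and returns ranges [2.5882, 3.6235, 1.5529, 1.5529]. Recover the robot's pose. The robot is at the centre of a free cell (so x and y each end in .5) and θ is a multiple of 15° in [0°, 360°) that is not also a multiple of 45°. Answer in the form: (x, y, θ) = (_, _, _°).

(x, y, θ) = (4.5, 2.5, 210°)

The pose lattice has 28·16 = 448 candidates. Test each by forward raycasting.
  (4.5, 3.5, 210°): beam 1 = 1.9319 ≠ 2.5882 ✗
  (3.5, 3.5, 330°): beam 2 = 2.5882 ≠ 3.6235 ✗
  (3.5, 3.5, 15°): beam 1 = 1.7321 ≠ 2.5882 ✗
  (3.5, 7.5, 330°): beam 1 = 1.9319 ≠ 2.5882 ✗
  …
  (4.5, 2.5, 210°): r_1=2.5882, r_2=3.6235, r_3=1.5529, r_4=1.5529 — all match ✓
Unique over the lattice → pose = (4.5, 2.5, 210°).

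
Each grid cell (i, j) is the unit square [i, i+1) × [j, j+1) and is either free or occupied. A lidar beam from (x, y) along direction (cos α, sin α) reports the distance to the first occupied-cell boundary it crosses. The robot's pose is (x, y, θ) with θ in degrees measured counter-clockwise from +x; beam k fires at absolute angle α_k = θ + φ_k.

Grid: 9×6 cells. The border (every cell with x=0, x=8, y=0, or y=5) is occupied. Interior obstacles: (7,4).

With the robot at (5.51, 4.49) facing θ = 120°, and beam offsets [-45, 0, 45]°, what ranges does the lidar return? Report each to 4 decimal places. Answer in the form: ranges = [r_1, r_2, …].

beam 1: φ=-45°, α=75°
  direction (0.2588, 0.9659); cell (5,4); t to first gridline: x 1.8932, y 0.5280 (then +3.8637 / +1.0353)
    (5,5) via y @ 0.5280  # hit
  → r_1 = 0.5280
beam 2: φ=0°, α=120°
  direction (-0.5000, 0.8660); cell (5,4); t to first gridline: x 1.0200, y 0.5889 (then +2.0000 / +1.1547)
    (5,5) via y @ 0.5889  # hit
  → r_2 = 0.5889
beam 3: φ=45°, α=165°
  direction (-0.9659, 0.2588); cell (5,4); t to first gridline: x 0.5280, y 1.9705 (then +1.0353 / +3.8637)
    (4,4) via x @ 0.5280
    (3,4) via x @ 1.5633
    (3,5) via y @ 1.9705  # hit
  → r_3 = 1.9705

ranges = [0.5280, 0.5889, 1.9705]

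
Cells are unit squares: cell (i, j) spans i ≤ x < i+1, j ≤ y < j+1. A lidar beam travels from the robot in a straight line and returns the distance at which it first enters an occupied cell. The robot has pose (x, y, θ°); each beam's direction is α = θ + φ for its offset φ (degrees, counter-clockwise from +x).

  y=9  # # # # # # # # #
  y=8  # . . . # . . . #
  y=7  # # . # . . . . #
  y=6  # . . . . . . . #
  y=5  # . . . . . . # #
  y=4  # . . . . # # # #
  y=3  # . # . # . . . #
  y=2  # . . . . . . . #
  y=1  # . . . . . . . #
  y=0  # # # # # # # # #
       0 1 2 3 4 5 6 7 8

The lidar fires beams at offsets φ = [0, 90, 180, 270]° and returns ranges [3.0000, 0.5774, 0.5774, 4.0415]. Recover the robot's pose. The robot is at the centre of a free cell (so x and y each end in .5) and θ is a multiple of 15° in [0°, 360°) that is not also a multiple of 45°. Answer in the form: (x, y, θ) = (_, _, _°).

Candidates: 47 free-cell centres × 16 headings = 752 poses. Raycast each; keep the one whose scan matches to 4 dp.
  (5.5, 8.5, 240°): beam 1 = 5.1962 ≠ 3.0000 ✗
  (3.5, 2.5, 120°): beam 1 = 1.0000 ≠ 3.0000 ✗
  (1.5, 8.5, 255°): beam 1 = 0.5176 ≠ 3.0000 ✗
  (1.5, 4.5, 300°): beam 1 = 1.0000 ≠ 3.0000 ✗
  …
  (4.5, 7.5, 330°): r_1=3.0000, r_2=0.5774, r_3=0.5774, r_4=4.0415 — all match ✓
No second candidate reproduces the full scan.

(x, y, θ) = (4.5, 7.5, 330°)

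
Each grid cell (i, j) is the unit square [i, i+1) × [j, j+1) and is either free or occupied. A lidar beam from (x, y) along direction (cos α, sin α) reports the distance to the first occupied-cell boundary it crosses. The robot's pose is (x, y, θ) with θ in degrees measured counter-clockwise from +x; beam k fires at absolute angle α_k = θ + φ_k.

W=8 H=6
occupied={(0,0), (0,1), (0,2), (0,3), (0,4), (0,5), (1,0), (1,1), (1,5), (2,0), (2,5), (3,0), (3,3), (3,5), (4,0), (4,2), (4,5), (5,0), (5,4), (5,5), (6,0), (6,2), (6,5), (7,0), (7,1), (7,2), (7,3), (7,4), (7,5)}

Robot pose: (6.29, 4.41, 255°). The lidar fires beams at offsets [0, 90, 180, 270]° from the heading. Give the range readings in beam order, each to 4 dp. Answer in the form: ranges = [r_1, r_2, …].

ranges = [3.5303, 0.7350, 0.6108, 0.3002]

beam 1: φ=0°, α=255°
  cosα=-0.2588 sinα=-0.9659 | (6,4) | tMaxX 1.1205 tMaxY 0.4245 | tΔX 3.8637 tΔY 1.0353
    t=0.4245 [y] (6,3)
    t=1.1205 [x] (5,3)
    t=1.4597 [y] (5,2)
    t=2.4950 [y] (5,1)
    t=3.5303 [y] (5,0) — stop
  → r_1 = 3.5303
beam 2: φ=90°, α=345°
  cosα=0.9659 sinα=-0.2588 | (6,4) | tMaxX 0.7350 tMaxY 1.5841 | tΔX 1.0353 tΔY 3.8637
    t=0.7350 [x] (7,4) — stop
  → r_2 = 0.7350
beam 3: φ=180°, α=75°
  cosα=0.2588 sinα=0.9659 | (6,4) | tMaxX 2.7432 tMaxY 0.6108 | tΔX 3.8637 tΔY 1.0353
    t=0.6108 [y] (6,5) — stop
  → r_3 = 0.6108
beam 4: φ=270°, α=165°
  cosα=-0.9659 sinα=0.2588 | (6,4) | tMaxX 0.3002 tMaxY 2.2796 | tΔX 1.0353 tΔY 3.8637
    t=0.3002 [x] (5,4) — stop
  → r_4 = 0.3002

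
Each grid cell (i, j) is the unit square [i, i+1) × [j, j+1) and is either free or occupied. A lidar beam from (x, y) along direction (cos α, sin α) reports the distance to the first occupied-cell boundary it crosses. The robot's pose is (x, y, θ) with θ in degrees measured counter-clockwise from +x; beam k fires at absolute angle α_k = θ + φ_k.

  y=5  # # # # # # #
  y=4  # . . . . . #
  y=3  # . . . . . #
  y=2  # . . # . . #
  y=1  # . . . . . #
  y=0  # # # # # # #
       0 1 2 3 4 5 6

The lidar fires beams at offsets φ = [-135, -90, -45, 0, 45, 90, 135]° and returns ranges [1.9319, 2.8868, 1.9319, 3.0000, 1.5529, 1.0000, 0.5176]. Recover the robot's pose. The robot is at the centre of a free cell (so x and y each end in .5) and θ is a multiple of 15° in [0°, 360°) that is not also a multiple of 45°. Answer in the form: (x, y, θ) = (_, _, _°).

(x, y, θ) = (1.5, 3.5, 30°)

Enumerate (i+0.5, j+0.5, θ) over the 19 free cells and 16 admissible headings. For each, cast all 7 beams and compare to the given ranges.
  (4.5, 3.5, 105°): beam 1 = 1.7321 ≠ 1.9319 ✗
  (1.5, 4.5, 15°): beam 1 = 1.0000 ≠ 1.9319 ✗
  (1.5, 3.5, 300°): beam 1 = 0.5176 ≠ 1.9319 ✗
  (2.5, 3.5, 195°): beam 1 = 1.7321 ≠ 1.9319 ✗
  …
  (1.5, 3.5, 30°): r_1=1.9319, r_2=2.8868, r_3=1.9319, r_4=3.0000, r_5=1.5529, r_6=1.0000, r_7=0.5176 — all match ✓
Only this pose fits every beam.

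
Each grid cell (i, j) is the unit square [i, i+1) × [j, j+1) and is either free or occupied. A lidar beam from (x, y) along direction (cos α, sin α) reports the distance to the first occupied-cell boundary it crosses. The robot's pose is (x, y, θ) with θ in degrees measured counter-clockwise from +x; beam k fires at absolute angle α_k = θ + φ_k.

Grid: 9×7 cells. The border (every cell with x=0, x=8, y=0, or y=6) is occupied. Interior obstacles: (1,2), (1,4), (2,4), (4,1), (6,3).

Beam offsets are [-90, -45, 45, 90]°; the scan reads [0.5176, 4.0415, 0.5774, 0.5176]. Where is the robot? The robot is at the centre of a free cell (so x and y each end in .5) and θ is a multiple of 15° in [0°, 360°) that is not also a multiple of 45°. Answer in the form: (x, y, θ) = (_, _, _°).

(x, y, θ) = (2.5, 5.5, 15°)

Enumerate (i+0.5, j+0.5, θ) over the 30 free cells and 16 admissible headings. For each, cast all 4 beams and compare to the given ranges.
  (4.5, 2.5, 240°): beam 1 = 3.0000 ≠ 0.5176 ✗
  (4.5, 2.5, 150°): beam 1 = 4.0415 ≠ 0.5176 ✗
  (5.5, 5.5, 330°): beam 1 = 5.1962 ≠ 0.5176 ✗
  (1.5, 3.5, 15°): beam 2 = 3.0000 ≠ 4.0415 ✗
  (3.5, 1.5, 150°): beam 1 = 5.1962 ≠ 0.5176 ✗
  …
  (2.5, 5.5, 15°): r_1=0.5176, r_2=4.0415, r_3=0.5774, r_4=0.5176 — all match ✓
Unique over the lattice → pose = (2.5, 5.5, 15°).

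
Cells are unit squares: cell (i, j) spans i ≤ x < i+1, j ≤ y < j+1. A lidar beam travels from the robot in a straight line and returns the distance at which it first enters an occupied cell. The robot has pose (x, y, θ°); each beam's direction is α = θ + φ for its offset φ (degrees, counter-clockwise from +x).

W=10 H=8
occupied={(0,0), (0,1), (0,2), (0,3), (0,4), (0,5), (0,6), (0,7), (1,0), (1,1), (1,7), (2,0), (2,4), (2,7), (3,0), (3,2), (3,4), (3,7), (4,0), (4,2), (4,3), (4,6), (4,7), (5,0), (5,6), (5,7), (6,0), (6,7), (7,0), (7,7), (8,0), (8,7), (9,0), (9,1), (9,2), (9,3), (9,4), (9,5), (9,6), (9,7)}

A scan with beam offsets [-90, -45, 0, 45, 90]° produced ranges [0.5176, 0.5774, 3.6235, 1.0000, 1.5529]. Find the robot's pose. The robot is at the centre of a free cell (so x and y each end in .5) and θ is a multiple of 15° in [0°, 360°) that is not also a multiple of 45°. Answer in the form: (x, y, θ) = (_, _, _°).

(x, y, θ) = (4.5, 5.5, 165°)

The pose lattice has 40·16 = 640 candidates. Test each by forward raycasting.
  (7.5, 6.5, 15°): beam 1 = 5.6940 ≠ 0.5176 ✗
  (4.5, 1.5, 30°): beam 1 = 0.5774 ≠ 0.5176 ✗
  (7.5, 2.5, 75°): beam 1 = 1.5529 ≠ 0.5176 ✗
  …
  (4.5, 5.5, 165°): r_1=0.5176, r_2=0.5774, r_3=3.6235, r_4=1.0000, r_5=1.5529 — all match ✓
No second candidate reproduces the full scan.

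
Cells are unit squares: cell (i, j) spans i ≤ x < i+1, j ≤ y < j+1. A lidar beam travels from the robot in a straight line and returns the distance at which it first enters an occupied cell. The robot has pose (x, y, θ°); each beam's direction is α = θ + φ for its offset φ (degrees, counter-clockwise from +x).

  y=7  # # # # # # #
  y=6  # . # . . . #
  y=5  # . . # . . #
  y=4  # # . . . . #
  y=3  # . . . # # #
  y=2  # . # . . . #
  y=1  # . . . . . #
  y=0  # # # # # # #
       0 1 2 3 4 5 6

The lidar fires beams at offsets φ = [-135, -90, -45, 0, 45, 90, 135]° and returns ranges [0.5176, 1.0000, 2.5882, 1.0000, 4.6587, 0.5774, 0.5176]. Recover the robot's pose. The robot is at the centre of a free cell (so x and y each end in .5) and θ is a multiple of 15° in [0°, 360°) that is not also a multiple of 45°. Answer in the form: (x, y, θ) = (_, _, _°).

Candidates: 24 free-cell centres × 16 headings = 384 poses. Raycast each; keep the one whose scan matches to 4 dp.
  (5.5, 4.5, 345°): beam 1 = 1.0000 ≠ 0.5176 ✗
  (5.5, 4.5, 255°): beam 1 = 2.8868 ≠ 0.5176 ✗
  (1.5, 3.5, 15°): beam 1 = 1.0000 ≠ 0.5176 ✗
  …
  (1.5, 3.5, 330°): r_1=0.5176, r_2=1.0000, r_3=2.5882, r_4=1.0000, r_5=4.6587, r_6=0.5774, r_7=0.5176 — all match ✓
Unique over the lattice → pose = (1.5, 3.5, 330°).

(x, y, θ) = (1.5, 3.5, 330°)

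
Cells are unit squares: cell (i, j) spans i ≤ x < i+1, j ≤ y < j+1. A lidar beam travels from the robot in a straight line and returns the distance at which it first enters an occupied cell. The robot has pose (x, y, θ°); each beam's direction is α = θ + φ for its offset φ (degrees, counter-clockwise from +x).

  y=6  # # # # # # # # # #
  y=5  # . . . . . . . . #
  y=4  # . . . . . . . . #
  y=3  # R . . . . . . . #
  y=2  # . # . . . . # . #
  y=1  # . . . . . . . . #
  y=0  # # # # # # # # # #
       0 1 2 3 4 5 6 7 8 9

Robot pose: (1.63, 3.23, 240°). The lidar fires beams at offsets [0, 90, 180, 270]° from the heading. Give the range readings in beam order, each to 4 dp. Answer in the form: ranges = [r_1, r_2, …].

beam 1: φ=0°, α=240°
  cosα=-0.5000 sinα=-0.8660 | (1,3) | tMaxX 1.2600 tMaxY 0.2656 | tΔX 2.0000 tΔY 1.1547
    t=0.2656 [y] (1,2)
    t=1.2600 [x] (0,2) — stop
  → r_1 = 1.2600
beam 2: φ=90°, α=330°
  cosα=0.8660 sinα=-0.5000 | (1,3) | tMaxX 0.4272 tMaxY 0.4600 | tΔX 1.1547 tΔY 2.0000
    t=0.4272 [x] (2,3)
    t=0.4600 [y] (2,2) — stop
  → r_2 = 0.4600
beam 3: φ=180°, α=60°
  cosα=0.5000 sinα=0.8660 | (1,3) | tMaxX 0.7400 tMaxY 0.8891 | tΔX 2.0000 tΔY 1.1547
    t=0.7400 [x] (2,3)
    t=0.8891 [y] (2,4)
    t=2.0438 [y] (2,5)
    t=2.7400 [x] (3,5)
    t=3.1985 [y] (3,6) — stop
  → r_3 = 3.1985
beam 4: φ=270°, α=150°
  cosα=-0.8660 sinα=0.5000 | (1,3) | tMaxX 0.7275 tMaxY 1.5400 | tΔX 1.1547 tΔY 2.0000
    t=0.7275 [x] (0,3) — stop
  → r_4 = 0.7275

ranges = [1.2600, 0.4600, 3.1985, 0.7275]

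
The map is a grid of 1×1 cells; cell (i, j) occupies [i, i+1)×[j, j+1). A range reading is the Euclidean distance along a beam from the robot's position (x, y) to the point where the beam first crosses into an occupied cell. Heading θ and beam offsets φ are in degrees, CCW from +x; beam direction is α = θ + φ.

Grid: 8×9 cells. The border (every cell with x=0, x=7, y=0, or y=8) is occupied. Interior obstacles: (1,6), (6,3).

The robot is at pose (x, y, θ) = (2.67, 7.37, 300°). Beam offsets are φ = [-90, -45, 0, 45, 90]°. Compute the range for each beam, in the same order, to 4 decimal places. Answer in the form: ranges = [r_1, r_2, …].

ranges = [0.7736, 6.4524, 7.3554, 4.4827, 1.2600]

beam 1: φ=-90°, α=210°
  dir = (cos 210°, sin 210°) = (-0.8660, -0.5000); from cell (2,7)
  next x-line at t=0.7736, next y-line at t=0.7400; Δt_x=1.1547, Δt_y=2.0000
    y: enter (2,6) at t=0.7400
    x: enter (1,6) at t=0.7736 ← occupied
  → r_1 = 0.7736
beam 2: φ=-45°, α=255°
  dir = (cos 255°, sin 255°) = (-0.2588, -0.9659); from cell (2,7)
  next x-line at t=2.5887, next y-line at t=0.3831; Δt_x=3.8637, Δt_y=1.0353
    y: enter (2,6) at t=0.3831
    y: enter (2,5) at t=1.4183
    y: enter (2,4) at t=2.4536
    x: enter (1,4) at t=2.5887
    y: enter (1,3) at t=3.4889
    y: enter (1,2) at t=4.5242
    y: enter (1,1) at t=5.5594
    x: enter (0,1) at t=6.4524 ← occupied
  → r_2 = 6.4524
beam 3: φ=0°, α=300°
  dir = (cos 300°, sin 300°) = (0.5000, -0.8660); from cell (2,7)
  next x-line at t=0.6600, next y-line at t=0.4272; Δt_x=2.0000, Δt_y=1.1547
    y: enter (2,6) at t=0.4272
    x: enter (3,6) at t=0.6600
    y: enter (3,5) at t=1.5819
    x: enter (4,5) at t=2.6600
    y: enter (4,4) at t=2.7366
    y: enter (4,3) at t=3.8913
    x: enter (5,3) at t=4.6600
    y: enter (5,2) at t=5.0460
    y: enter (5,1) at t=6.2007
    x: enter (6,1) at t=6.6600
    y: enter (6,0) at t=7.3554 ← occupied
  → r_3 = 7.3554
beam 4: φ=45°, α=345°
  dir = (cos 345°, sin 345°) = (0.9659, -0.2588); from cell (2,7)
  next x-line at t=0.3416, next y-line at t=1.4296; Δt_x=1.0353, Δt_y=3.8637
    x: enter (3,7) at t=0.3416
    x: enter (4,7) at t=1.3769
    y: enter (4,6) at t=1.4296
    x: enter (5,6) at t=2.4122
    x: enter (6,6) at t=3.4475
    x: enter (7,6) at t=4.4827 ← occupied
  → r_4 = 4.4827
beam 5: φ=90°, α=30°
  dir = (cos 30°, sin 30°) = (0.8660, 0.5000); from cell (2,7)
  next x-line at t=0.3811, next y-line at t=1.2600; Δt_x=1.1547, Δt_y=2.0000
    x: enter (3,7) at t=0.3811
    y: enter (3,8) at t=1.2600 ← occupied
  → r_5 = 1.2600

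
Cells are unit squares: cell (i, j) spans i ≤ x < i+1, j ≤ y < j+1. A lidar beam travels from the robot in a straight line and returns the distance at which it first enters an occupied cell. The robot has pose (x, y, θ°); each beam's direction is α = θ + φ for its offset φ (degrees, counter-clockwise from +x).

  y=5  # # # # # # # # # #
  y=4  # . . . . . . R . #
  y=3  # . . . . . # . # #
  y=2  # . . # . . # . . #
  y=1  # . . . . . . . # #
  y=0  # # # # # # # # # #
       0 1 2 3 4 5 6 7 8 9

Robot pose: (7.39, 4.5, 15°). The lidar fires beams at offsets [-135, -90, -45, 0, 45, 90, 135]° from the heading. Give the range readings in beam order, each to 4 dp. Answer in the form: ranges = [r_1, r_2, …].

beam 1: φ=-135°, α=240°
  dir = (cos 240°, sin 240°) = (-0.5000, -0.8660); from cell (7,4)
  next x-line at t=0.7800, next y-line at t=0.5774; Δt_x=2.0000, Δt_y=1.1547
    y: enter (7,3) at t=0.5774
    x: enter (6,3) at t=0.7800 ← occupied
  → r_1 = 0.7800
beam 2: φ=-90°, α=285°
  dir = (cos 285°, sin 285°) = (0.2588, -0.9659); from cell (7,4)
  next x-line at t=2.3569, next y-line at t=0.5176; Δt_x=3.8637, Δt_y=1.0353
    y: enter (7,3) at t=0.5176
    y: enter (7,2) at t=1.5529
    x: enter (8,2) at t=2.3569
    y: enter (8,1) at t=2.5882 ← occupied
  → r_2 = 2.5882
beam 3: φ=-45°, α=330°
  dir = (cos 330°, sin 330°) = (0.8660, -0.5000); from cell (7,4)
  next x-line at t=0.7044, next y-line at t=1.0000; Δt_x=1.1547, Δt_y=2.0000
    x: enter (8,4) at t=0.7044
    y: enter (8,3) at t=1.0000 ← occupied
  → r_3 = 1.0000
beam 4: φ=0°, α=15°
  dir = (cos 15°, sin 15°) = (0.9659, 0.2588); from cell (7,4)
  next x-line at t=0.6315, next y-line at t=1.9319; Δt_x=1.0353, Δt_y=3.8637
    x: enter (8,4) at t=0.6315
    x: enter (9,4) at t=1.6668 ← occupied
  → r_4 = 1.6668
beam 5: φ=45°, α=60°
  dir = (cos 60°, sin 60°) = (0.5000, 0.8660); from cell (7,4)
  next x-line at t=1.2200, next y-line at t=0.5774; Δt_x=2.0000, Δt_y=1.1547
    y: enter (7,5) at t=0.5774 ← occupied
  → r_5 = 0.5774
beam 6: φ=90°, α=105°
  dir = (cos 105°, sin 105°) = (-0.2588, 0.9659); from cell (7,4)
  next x-line at t=1.5068, next y-line at t=0.5176; Δt_x=3.8637, Δt_y=1.0353
    y: enter (7,5) at t=0.5176 ← occupied
  → r_6 = 0.5176
beam 7: φ=135°, α=150°
  dir = (cos 150°, sin 150°) = (-0.8660, 0.5000); from cell (7,4)
  next x-line at t=0.4503, next y-line at t=1.0000; Δt_x=1.1547, Δt_y=2.0000
    x: enter (6,4) at t=0.4503
    y: enter (6,5) at t=1.0000 ← occupied
  → r_7 = 1.0000

ranges = [0.7800, 2.5882, 1.0000, 1.6668, 0.5774, 0.5176, 1.0000]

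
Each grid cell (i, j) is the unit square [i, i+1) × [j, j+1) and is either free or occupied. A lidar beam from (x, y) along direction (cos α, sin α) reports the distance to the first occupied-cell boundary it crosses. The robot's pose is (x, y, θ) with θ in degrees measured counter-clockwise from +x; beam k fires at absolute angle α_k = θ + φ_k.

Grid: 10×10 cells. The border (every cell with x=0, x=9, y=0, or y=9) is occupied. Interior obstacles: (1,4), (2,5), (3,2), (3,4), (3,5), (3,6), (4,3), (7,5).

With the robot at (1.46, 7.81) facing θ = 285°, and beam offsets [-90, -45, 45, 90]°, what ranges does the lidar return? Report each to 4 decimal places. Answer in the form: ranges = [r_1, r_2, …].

ranges = [0.4762, 0.9200, 1.7782, 4.5978]

beam 1: φ=-90°, α=195°
  d=(-0.9659,-0.2588)  start (1,7)  tX=0.4762 tY=3.1296  stride 1/|dx|=1.0353 1/|dy|=3.8637
    cross x-line → (0,7), t=0.4762 (wall)
  → r_1 = 0.4762
beam 2: φ=-45°, α=240°
  d=(-0.5000,-0.8660)  start (1,7)  tX=0.9200 tY=0.9353  stride 1/|dx|=2.0000 1/|dy|=1.1547
    cross x-line → (0,7), t=0.9200 (wall)
  → r_2 = 0.9200
beam 3: φ=45°, α=330°
  d=(0.8660,-0.5000)  start (1,7)  tX=0.6235 tY=1.6200  stride 1/|dx|=1.1547 1/|dy|=2.0000
    cross x-line → (2,7), t=0.6235
    cross y-line → (2,6), t=1.6200
    cross x-line → (3,6), t=1.7782 (wall)
  → r_3 = 1.7782
beam 4: φ=90°, α=15°
  d=(0.9659,0.2588)  start (1,7)  tX=0.5590 tY=0.7341  stride 1/|dx|=1.0353 1/|dy|=3.8637
    cross x-line → (2,7), t=0.5590
    cross y-line → (2,8), t=0.7341
    cross x-line → (3,8), t=1.5943
    cross x-line → (4,8), t=2.6296
    cross x-line → (5,8), t=3.6649
    cross y-line → (5,9), t=4.5978 (wall)
  → r_4 = 4.5978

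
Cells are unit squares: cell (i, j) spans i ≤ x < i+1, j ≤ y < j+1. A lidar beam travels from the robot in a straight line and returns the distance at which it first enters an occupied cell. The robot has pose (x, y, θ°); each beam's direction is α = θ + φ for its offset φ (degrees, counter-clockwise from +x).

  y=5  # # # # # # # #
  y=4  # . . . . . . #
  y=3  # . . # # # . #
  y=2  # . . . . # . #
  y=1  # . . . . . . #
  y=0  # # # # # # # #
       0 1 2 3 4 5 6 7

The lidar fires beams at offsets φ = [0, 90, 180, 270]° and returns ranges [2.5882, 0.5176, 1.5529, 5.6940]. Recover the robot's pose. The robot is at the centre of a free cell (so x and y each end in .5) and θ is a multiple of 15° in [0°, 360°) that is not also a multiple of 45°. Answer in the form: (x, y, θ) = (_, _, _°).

Enumerate (i+0.5, j+0.5, θ) over the 20 free cells and 16 admissible headings. For each, cast all 4 beams and compare to the given ranges.
  (1.5, 4.5, 345°): beam 1 = 1.9319 ≠ 2.5882 ✗
  (1.5, 4.5, 165°): beam 1 = 0.5176 ≠ 2.5882 ✗
  (6.5, 1.5, 105°): beam 1 = 1.9319 ≠ 2.5882 ✗
  …
  (1.5, 2.5, 75°): r_1=2.5882, r_2=0.5176, r_3=1.5529, r_4=5.6940 — all match ✓
Unique over the lattice → pose = (1.5, 2.5, 75°).

(x, y, θ) = (1.5, 2.5, 75°)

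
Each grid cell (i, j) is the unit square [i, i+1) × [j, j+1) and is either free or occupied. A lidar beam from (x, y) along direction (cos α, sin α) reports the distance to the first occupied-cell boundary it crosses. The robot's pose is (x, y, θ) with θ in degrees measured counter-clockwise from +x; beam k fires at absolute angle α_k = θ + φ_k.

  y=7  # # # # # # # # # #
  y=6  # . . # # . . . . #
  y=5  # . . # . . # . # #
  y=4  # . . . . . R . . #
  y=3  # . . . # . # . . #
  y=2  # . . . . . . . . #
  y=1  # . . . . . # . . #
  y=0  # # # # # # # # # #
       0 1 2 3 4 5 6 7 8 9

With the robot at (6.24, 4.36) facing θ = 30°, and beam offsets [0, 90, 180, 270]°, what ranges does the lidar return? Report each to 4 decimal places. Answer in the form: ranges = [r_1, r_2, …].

beam 1: φ=0°, α=30°
  direction (0.8660, 0.5000); cell (6,4); t to first gridline: x 0.8776, y 1.2800 (then +1.1547 / +2.0000)
    (7,4) via x @ 0.8776
    (7,5) via y @ 1.2800
    (8,5) via x @ 2.0323  # hit
  → r_1 = 2.0323
beam 2: φ=90°, α=120°
  direction (-0.5000, 0.8660); cell (6,4); t to first gridline: x 0.4800, y 0.7390 (then +2.0000 / +1.1547)
    (5,4) via x @ 0.4800
    (5,5) via y @ 0.7390
    (5,6) via y @ 1.8937
    (4,6) via x @ 2.4800  # hit
  → r_2 = 2.4800
beam 3: φ=180°, α=210°
  direction (-0.8660, -0.5000); cell (6,4); t to first gridline: x 0.2771, y 0.7200 (then +1.1547 / +2.0000)
    (5,4) via x @ 0.2771
    (5,3) via y @ 0.7200
    (4,3) via x @ 1.4318  # hit
  → r_3 = 1.4318
beam 4: φ=270°, α=300°
  direction (0.5000, -0.8660); cell (6,4); t to first gridline: x 1.5200, y 0.4157 (then +2.0000 / +1.1547)
    (6,3) via y @ 0.4157  # hit
  → r_4 = 0.4157

ranges = [2.0323, 2.4800, 1.4318, 0.4157]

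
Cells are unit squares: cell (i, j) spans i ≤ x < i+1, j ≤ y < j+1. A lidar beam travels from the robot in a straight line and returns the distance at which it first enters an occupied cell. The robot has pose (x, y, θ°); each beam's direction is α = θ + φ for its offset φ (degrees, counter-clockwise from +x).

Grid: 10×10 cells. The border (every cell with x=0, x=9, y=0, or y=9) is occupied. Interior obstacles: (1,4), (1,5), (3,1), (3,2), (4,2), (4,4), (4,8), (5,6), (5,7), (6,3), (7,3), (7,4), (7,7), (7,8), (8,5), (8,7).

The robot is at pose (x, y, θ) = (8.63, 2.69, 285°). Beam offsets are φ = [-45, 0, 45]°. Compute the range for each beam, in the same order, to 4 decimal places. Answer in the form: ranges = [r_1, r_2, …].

beam 1: φ=-45°, α=240°
  d=(-0.5000,-0.8660)  start (8,2)  tX=1.2600 tY=0.7967  stride 1/|dx|=2.0000 1/|dy|=1.1547
    cross y-line → (8,1), t=0.7967
    cross x-line → (7,1), t=1.2600
    cross y-line → (7,0), t=1.9514 (wall)
  → r_1 = 1.9514
beam 2: φ=0°, α=285°
  d=(0.2588,-0.9659)  start (8,2)  tX=1.4296 tY=0.7143  stride 1/|dx|=3.8637 1/|dy|=1.0353
    cross y-line → (8,1), t=0.7143
    cross x-line → (9,1), t=1.4296 (wall)
  → r_2 = 1.4296
beam 3: φ=45°, α=330°
  d=(0.8660,-0.5000)  start (8,2)  tX=0.4272 tY=1.3800  stride 1/|dx|=1.1547 1/|dy|=2.0000
    cross x-line → (9,2), t=0.4272 (wall)
  → r_3 = 0.4272

ranges = [1.9514, 1.4296, 0.4272]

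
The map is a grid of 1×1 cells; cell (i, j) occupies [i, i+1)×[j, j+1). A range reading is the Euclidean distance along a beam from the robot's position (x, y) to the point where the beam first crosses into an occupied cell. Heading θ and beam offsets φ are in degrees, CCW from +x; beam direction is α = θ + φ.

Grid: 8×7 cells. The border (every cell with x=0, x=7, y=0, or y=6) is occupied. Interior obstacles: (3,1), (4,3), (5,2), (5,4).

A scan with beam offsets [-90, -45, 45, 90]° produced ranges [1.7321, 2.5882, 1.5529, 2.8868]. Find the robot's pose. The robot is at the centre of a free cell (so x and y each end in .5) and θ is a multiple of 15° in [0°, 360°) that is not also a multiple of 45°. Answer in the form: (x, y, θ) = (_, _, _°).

(x, y, θ) = (2.5, 3.5, 300°)

The pose lattice has 26·16 = 416 candidates. Test each by forward raycasting.
  (6.5, 2.5, 105°): beam 1 = 0.5176 ≠ 1.7321 ✗
  (2.5, 4.5, 60°): beam 2 = 4.6587 ≠ 2.5882 ✗
  (5.5, 1.5, 150°): beam 1 = 0.5774 ≠ 1.7321 ✗
  (1.5, 1.5, 300°): beam 1 = 0.5774 ≠ 1.7321 ✗
  …
  (2.5, 3.5, 300°): r_1=1.7321, r_2=2.5882, r_3=1.5529, r_4=2.8868 — all match ✓
Only this pose fits every beam.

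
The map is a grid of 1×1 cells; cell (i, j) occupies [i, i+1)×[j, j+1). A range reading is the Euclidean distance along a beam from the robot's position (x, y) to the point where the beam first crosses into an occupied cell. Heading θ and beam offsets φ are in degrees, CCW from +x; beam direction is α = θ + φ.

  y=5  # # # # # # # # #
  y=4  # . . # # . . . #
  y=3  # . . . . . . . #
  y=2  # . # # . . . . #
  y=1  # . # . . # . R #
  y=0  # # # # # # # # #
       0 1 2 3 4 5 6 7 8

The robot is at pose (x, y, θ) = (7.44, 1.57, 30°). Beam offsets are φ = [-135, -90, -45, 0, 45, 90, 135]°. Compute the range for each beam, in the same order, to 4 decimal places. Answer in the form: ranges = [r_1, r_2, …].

beam 1: φ=-135°, α=255°
  d=(-0.2588,-0.9659)  start (7,1)  tX=1.7000 tY=0.5901  stride 1/|dx|=3.8637 1/|dy|=1.0353
    cross y-line → (7,0), t=0.5901 (wall)
  → r_1 = 0.5901
beam 2: φ=-90°, α=300°
  d=(0.5000,-0.8660)  start (7,1)  tX=1.1200 tY=0.6582  stride 1/|dx|=2.0000 1/|dy|=1.1547
    cross y-line → (7,0), t=0.6582 (wall)
  → r_2 = 0.6582
beam 3: φ=-45°, α=345°
  d=(0.9659,-0.2588)  start (7,1)  tX=0.5798 tY=2.2023  stride 1/|dx|=1.0353 1/|dy|=3.8637
    cross x-line → (8,1), t=0.5798 (wall)
  → r_3 = 0.5798
beam 4: φ=0°, α=30°
  d=(0.8660,0.5000)  start (7,1)  tX=0.6466 tY=0.8600  stride 1/|dx|=1.1547 1/|dy|=2.0000
    cross x-line → (8,1), t=0.6466 (wall)
  → r_4 = 0.6466
beam 5: φ=45°, α=75°
  d=(0.2588,0.9659)  start (7,1)  tX=2.1637 tY=0.4452  stride 1/|dx|=3.8637 1/|dy|=1.0353
    cross y-line → (7,2), t=0.4452
    cross y-line → (7,3), t=1.4804
    cross x-line → (8,3), t=2.1637 (wall)
  → r_5 = 2.1637
beam 6: φ=90°, α=120°
  d=(-0.5000,0.8660)  start (7,1)  tX=0.8800 tY=0.4965  stride 1/|dx|=2.0000 1/|dy|=1.1547
    cross y-line → (7,2), t=0.4965
    cross x-line → (6,2), t=0.8800
    cross y-line → (6,3), t=1.6512
    cross y-line → (6,4), t=2.8059
    cross x-line → (5,4), t=2.8800
    cross y-line → (5,5), t=3.9606 (wall)
  → r_6 = 3.9606
beam 7: φ=135°, α=165°
  d=(-0.9659,0.2588)  start (7,1)  tX=0.4555 tY=1.6614  stride 1/|dx|=1.0353 1/|dy|=3.8637
    cross x-line → (6,1), t=0.4555
    cross x-line → (5,1), t=1.4908 (wall)
  → r_7 = 1.4908

ranges = [0.5901, 0.6582, 0.5798, 0.6466, 2.1637, 3.9606, 1.4908]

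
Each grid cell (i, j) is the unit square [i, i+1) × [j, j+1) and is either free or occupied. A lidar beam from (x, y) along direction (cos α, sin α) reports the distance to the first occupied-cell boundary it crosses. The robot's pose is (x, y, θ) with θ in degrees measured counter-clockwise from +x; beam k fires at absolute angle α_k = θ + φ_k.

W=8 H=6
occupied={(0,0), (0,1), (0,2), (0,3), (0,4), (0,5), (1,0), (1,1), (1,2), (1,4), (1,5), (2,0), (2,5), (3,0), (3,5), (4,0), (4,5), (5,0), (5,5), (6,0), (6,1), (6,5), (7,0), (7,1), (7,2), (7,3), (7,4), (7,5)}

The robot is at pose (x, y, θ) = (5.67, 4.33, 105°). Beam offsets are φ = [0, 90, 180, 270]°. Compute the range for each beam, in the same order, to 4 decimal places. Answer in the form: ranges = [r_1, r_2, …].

ranges = [0.6936, 4.8347, 2.4122, 1.3769]

beam 1: φ=0°, α=105°
  cosα=-0.2588 sinα=0.9659 | (5,4) | tMaxX 2.5887 tMaxY 0.6936 | tΔX 3.8637 tΔY 1.0353
    t=0.6936 [y] (5,5) — stop
  → r_1 = 0.6936
beam 2: φ=90°, α=195°
  cosα=-0.9659 sinα=-0.2588 | (5,4) | tMaxX 0.6936 tMaxY 1.2750 | tΔX 1.0353 tΔY 3.8637
    t=0.6936 [x] (4,4)
    t=1.2750 [y] (4,3)
    t=1.7289 [x] (3,3)
    t=2.7642 [x] (2,3)
    t=3.7995 [x] (1,3)
    t=4.8347 [x] (0,3) — stop
  → r_2 = 4.8347
beam 3: φ=180°, α=285°
  cosα=0.2588 sinα=-0.9659 | (5,4) | tMaxX 1.2750 tMaxY 0.3416 | tΔX 3.8637 tΔY 1.0353
    t=0.3416 [y] (5,3)
    t=1.2750 [x] (6,3)
    t=1.3769 [y] (6,2)
    t=2.4122 [y] (6,1) — stop
  → r_3 = 2.4122
beam 4: φ=270°, α=15°
  cosα=0.9659 sinα=0.2588 | (5,4) | tMaxX 0.3416 tMaxY 2.5887 | tΔX 1.0353 tΔY 3.8637
    t=0.3416 [x] (6,4)
    t=1.3769 [x] (7,4) — stop
  → r_4 = 1.3769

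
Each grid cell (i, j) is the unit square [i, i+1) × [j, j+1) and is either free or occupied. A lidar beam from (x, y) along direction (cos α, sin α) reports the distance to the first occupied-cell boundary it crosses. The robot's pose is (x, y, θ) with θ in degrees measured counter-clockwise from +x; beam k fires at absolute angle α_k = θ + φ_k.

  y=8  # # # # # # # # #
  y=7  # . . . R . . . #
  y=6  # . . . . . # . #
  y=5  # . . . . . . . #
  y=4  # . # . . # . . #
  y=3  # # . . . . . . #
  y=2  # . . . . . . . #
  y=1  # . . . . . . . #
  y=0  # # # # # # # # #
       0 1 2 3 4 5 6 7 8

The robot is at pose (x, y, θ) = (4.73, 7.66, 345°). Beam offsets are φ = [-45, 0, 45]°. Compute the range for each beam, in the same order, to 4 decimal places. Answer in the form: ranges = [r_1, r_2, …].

beam 1: φ=-45°, α=300°
  direction (0.5000, -0.8660); cell (4,7); t to first gridline: x 0.5400, y 0.7621 (then +2.0000 / +1.1547)
    (5,7) via x @ 0.5400
    (5,6) via y @ 0.7621
    (5,5) via y @ 1.9168
    (6,5) via x @ 2.5400
    (6,4) via y @ 3.0715
    (6,3) via y @ 4.2262
    (7,3) via x @ 4.5400
    (7,2) via y @ 5.3809
    (7,1) via y @ 6.5356
    (8,1) via x @ 6.5400  # hit
  → r_1 = 6.5400
beam 2: φ=0°, α=345°
  direction (0.9659, -0.2588); cell (4,7); t to first gridline: x 0.2795, y 2.5500 (then +1.0353 / +3.8637)
    (5,7) via x @ 0.2795
    (6,7) via x @ 1.3148
    (7,7) via x @ 2.3501
    (7,6) via y @ 2.5500
    (8,6) via x @ 3.3854  # hit
  → r_2 = 3.3854
beam 3: φ=45°, α=30°
  direction (0.8660, 0.5000); cell (4,7); t to first gridline: x 0.3118, y 0.6800 (then +1.1547 / +2.0000)
    (5,7) via x @ 0.3118
    (5,8) via y @ 0.6800  # hit
  → r_3 = 0.6800

ranges = [6.5400, 3.3854, 0.6800]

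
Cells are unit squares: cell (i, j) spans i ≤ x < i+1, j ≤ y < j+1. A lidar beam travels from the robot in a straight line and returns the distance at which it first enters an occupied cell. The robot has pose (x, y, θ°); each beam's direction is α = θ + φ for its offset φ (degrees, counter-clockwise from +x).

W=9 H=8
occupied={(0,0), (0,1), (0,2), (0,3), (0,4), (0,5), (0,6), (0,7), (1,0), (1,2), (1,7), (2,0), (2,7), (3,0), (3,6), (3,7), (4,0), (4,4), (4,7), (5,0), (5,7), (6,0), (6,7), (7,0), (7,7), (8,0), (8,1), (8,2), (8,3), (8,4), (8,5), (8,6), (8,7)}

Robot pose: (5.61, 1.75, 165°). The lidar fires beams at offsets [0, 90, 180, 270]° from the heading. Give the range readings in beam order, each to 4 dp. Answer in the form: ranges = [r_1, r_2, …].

ranges = [3.7373, 0.7765, 2.4743, 5.4352]

beam 1: φ=0°, α=165°
  direction (-0.9659, 0.2588); cell (5,1); t to first gridline: x 0.6315, y 0.9659 (then +1.0353 / +3.8637)
    (4,1) via x @ 0.6315
    (4,2) via y @ 0.9659
    (3,2) via x @ 1.6668
    (2,2) via x @ 2.7021
    (1,2) via x @ 3.7373  # hit
  → r_1 = 3.7373
beam 2: φ=90°, α=255°
  direction (-0.2588, -0.9659); cell (5,1); t to first gridline: x 2.3569, y 0.7765 (then +3.8637 / +1.0353)
    (5,0) via y @ 0.7765  # hit
  → r_2 = 0.7765
beam 3: φ=180°, α=345°
  direction (0.9659, -0.2588); cell (5,1); t to first gridline: x 0.4038, y 2.8978 (then +1.0353 / +3.8637)
    (6,1) via x @ 0.4038
    (7,1) via x @ 1.4390
    (8,1) via x @ 2.4743  # hit
  → r_3 = 2.4743
beam 4: φ=270°, α=75°
  direction (0.2588, 0.9659); cell (5,1); t to first gridline: x 1.5068, y 0.2588 (then +3.8637 / +1.0353)
    (5,2) via y @ 0.2588
    (5,3) via y @ 1.2941
    (6,3) via x @ 1.5068
    (6,4) via y @ 2.3294
    (6,5) via y @ 3.3646
    (6,6) via y @ 4.3999
    (7,6) via x @ 5.3705
    (7,7) via y @ 5.4352  # hit
  → r_4 = 5.4352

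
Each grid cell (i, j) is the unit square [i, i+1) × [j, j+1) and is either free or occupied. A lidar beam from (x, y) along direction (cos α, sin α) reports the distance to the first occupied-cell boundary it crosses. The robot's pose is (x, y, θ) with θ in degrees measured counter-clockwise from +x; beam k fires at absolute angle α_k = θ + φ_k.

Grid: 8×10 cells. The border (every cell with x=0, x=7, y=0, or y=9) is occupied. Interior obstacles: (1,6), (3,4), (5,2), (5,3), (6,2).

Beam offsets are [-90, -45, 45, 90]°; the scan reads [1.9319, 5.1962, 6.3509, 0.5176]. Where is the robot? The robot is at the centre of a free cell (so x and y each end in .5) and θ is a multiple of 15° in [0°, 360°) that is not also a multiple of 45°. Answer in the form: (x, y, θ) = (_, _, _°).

(x, y, θ) = (1.5, 5.5, 345°)

Enumerate (i+0.5, j+0.5, θ) over the 43 free cells and 16 admissible headings. For each, cast all 4 beams and compare to the given ranges.
  (5.5, 8.5, 105°): beam 1 = 1.5529 ≠ 1.9319 ✗
  (1.5, 7.5, 15°): beam 1 = 0.5176 ≠ 1.9319 ✗
  (3.5, 5.5, 210°): beam 1 = 4.0415 ≠ 1.9319 ✗
  (6.5, 1.5, 75°): beam 1 = 0.5176 ≠ 1.9319 ✗
  …
  (1.5, 5.5, 345°): r_1=1.9319, r_2=5.1962, r_3=6.3509, r_4=0.5176 — all match ✓
Unique over the lattice → pose = (1.5, 5.5, 345°).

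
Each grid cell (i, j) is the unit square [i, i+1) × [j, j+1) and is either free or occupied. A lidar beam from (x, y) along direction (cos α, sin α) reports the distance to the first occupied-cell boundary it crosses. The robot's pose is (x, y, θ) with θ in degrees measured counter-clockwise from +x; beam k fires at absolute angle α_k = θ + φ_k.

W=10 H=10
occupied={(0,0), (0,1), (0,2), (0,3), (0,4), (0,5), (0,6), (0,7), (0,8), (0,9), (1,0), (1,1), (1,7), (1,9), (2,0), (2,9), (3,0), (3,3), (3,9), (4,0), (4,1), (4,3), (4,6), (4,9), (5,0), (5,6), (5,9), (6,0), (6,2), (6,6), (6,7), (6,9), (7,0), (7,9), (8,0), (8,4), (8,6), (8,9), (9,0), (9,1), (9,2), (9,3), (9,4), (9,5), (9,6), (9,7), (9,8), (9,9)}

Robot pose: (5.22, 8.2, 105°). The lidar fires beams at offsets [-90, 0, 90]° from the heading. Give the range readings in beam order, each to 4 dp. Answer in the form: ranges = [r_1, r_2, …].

beam 1: φ=-90°, α=15°
  direction (0.9659, 0.2588); cell (5,8); t to first gridline: x 0.8075, y 3.0910 (then +1.0353 / +3.8637)
    (6,8) via x @ 0.8075
    (7,8) via x @ 1.8428
    (8,8) via x @ 2.8781
    (8,9) via y @ 3.0910  # hit
  → r_1 = 3.0910
beam 2: φ=0°, α=105°
  direction (-0.2588, 0.9659); cell (5,8); t to first gridline: x 0.8500, y 0.8282 (then +3.8637 / +1.0353)
    (5,9) via y @ 0.8282  # hit
  → r_2 = 0.8282
beam 3: φ=90°, α=195°
  direction (-0.9659, -0.2588); cell (5,8); t to first gridline: x 0.2278, y 0.7727 (then +1.0353 / +3.8637)
    (4,8) via x @ 0.2278
    (4,7) via y @ 0.7727
    (3,7) via x @ 1.2630
    (2,7) via x @ 2.2983
    (1,7) via x @ 3.3336  # hit
  → r_3 = 3.3336

ranges = [3.0910, 0.8282, 3.3336]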